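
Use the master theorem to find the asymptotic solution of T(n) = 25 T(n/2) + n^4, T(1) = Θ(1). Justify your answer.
T(n) = Θ(n^(log_2 25))

Master theorem: compare f(n) = n^4 to n^(log_2 25) where log_2 25 ≈ 4.644. Since 4 < log_2 25, we have f(n) = O(n^(log_2 25 − ε)) for some ε > 0 — Case 1. Hence T(n) = Θ(n^(log_2 25)).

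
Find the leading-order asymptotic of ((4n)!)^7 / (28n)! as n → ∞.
((4n)!)^7/(28n)! ~ ((2π·4n)^(6/2) / sqrt(7)) · 7^(−7·4n)  →  0

Write N = 4n. Stirling: N! ~ sqrt(2π N)(N/e)^N and (7N)! ~ sqrt(2π·7N)·(7N/e)^(7N).
  (N!)^7/(7N)! ~ (2π N)^(7/2) (N/e)^(7N) / [sqrt(2π·7N) (7N/e)^(7N)]
     = (2π N)^(7/2) / sqrt(2π·7N) · (N/(7N))^(7N)
     = (2π N)^((7−1)/2) / sqrt(7) · 7^(−7N).
Since 7^7 > 1, the factor 7^(−7N) decays exponentially, so the ratio → 0. Substituting N = 4n gives the stated form.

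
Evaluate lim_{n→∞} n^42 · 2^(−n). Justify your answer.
lim = 0

Exponentials with base > 1 dominate every fixed polynomial: for any fixed c, n^c / 2^n → 0 as n → ∞ (e.g. by the ratio test, or by writing 2^n = e^(n ln 2) and noting e^(n ln 2) / n^c → ∞). Hence n^42 · 2^(−n) = n^42 / 2^n → 0.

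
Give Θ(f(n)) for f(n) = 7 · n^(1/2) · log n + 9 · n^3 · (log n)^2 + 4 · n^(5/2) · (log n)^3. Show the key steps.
f(n) ∈ Θ(n^3 · (log n)^2)

Compare the terms by growth order. For large n, n^a · (log n)^b dominates n^a' · (log n)^b' iff a > a', or (a = a' and b > b'). Ranking the 3 terms shows the dominant one is 9 · n^3 · (log n)^2. Hence f(n) ∈ Θ(n^3 · (log n)^2).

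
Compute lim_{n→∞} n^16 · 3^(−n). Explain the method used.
lim = 0

Exponentials with base > 1 dominate every fixed polynomial: for any fixed c, n^c / 3^n → 0 as n → ∞ (e.g. by the ratio test, or by writing 3^n = e^(n ln 3) and noting e^(n ln 3) / n^c → ∞). Hence n^16 · 3^(−n) = n^16 / 3^n → 0.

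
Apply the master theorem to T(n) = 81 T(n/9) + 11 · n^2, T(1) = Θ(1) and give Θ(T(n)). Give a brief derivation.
T(n) = Θ(n^2 log n)

log_9 81 = 2, and f(n) = 11 · n^2 = Θ(n^(log_9 81)). This is Case 2 of the master theorem: T(n) = Θ(f(n) · log n) = Θ(n^2 log n).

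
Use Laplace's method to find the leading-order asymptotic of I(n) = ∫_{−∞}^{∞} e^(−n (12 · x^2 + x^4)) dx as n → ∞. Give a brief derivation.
I(n) ~ sqrt(π/(12n))

φ(x) = 12 · x^2 + x^4 has its unique global minimum at x* = 0 (since φ'(x) = 24x + 4x^3 = 0 only at x = 0 for real x with both coefficients positive, and φ → ∞ as |x| → ∞). At x* = 0, φ(0) = 0 and φ''(0) = 24. Laplace's method then gives
  I(n) ~ sqrt(2π / (n · φ''(0))) · e^(−n φ(0)) = sqrt(2π / (24n)) = sqrt(π/(12n)).
The x^4 term contributes only at subleading order (an O(1/n) relative correction).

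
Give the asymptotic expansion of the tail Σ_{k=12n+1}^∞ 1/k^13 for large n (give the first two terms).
Σ_{k>12n} 1/k^13 = 1/(12 · (12n)^12) − 1/(2 · (12n)^13) + O(1/(12n)^14)

Compare to the integral: ∫_{12n}^∞ x^(−13) dx = [−x^(−12)/12]_{12n}^∞ = 1/((13−1)·(12n)^12). The Euler-Maclaurin correction adds −f(12n)/2 = −1/(2·(12n)^13). Euler-Maclaurin then gives
  Σ_{k>12n} 1/k^13 = ∫_{12n}^∞ dx/x^13 − 1/(2·(12n)^13) + O(1/(12n)^14).
(Equivalently this is ζ(13) − Σ_{k≤12n} 1/k^13.)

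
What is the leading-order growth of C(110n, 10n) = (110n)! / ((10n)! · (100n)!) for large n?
C(110n, 10n) ~ (285311670611/10000000000)^(10n) · sqrt(11/(20π·10n))

Write N = 10n. Apply Stirling to each factorial:
  (11N)! ~ sqrt(2π·11N) · (11N/e)^(11N),
  N! ~ sqrt(2π N) · (N/e)^N,
  (10N)! ~ sqrt(2π·10N) · (10N/e)^(10N).
The exponential factors combine to (11N)^(11N) / (N^N · (10N)^(10N)) = 11^(11N)/10^(10N) = (11^11/10^10)^N = (285311670611/10000000000)^N.
The square-root prefactors combine to sqrt(2π·11N) / (sqrt(2π N)·sqrt(2π·10N)) = sqrt(11 / (2π·10·N)) = sqrt(11/(20π·10n)).
Substituting N = 10n: C(110n, 10n) ~ (285311670611/10000000000)^(10n) · sqrt(11/(20π·10n)).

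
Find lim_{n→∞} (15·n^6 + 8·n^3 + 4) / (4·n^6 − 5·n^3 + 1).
lim = 15/4

For large n the leading n^6 terms dominate both numerator and denominator. Dividing top and bottom by n^6, every other term tends to 0, leaving 15/4.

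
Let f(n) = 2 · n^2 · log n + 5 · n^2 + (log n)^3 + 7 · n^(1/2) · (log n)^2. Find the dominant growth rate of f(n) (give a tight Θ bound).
f(n) ∈ Θ(n^2 · log n)

Compare the terms by growth order. For large n, n^a · (log n)^b dominates n^a' · (log n)^b' iff a > a', or (a = a' and b > b'). Ranking the 4 terms shows the dominant one is 2 · n^2 · log n. Hence f(n) ∈ Θ(n^2 · log n).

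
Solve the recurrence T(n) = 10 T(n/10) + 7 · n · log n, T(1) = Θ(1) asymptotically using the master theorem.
T(n) = Θ(n · (log n)^2)

Here log_10 10 = 1 and f(n) = 7 · n · log n = Θ(n^(log_10 10) · (log n)^1). This is the extended Case 2 of the master theorem (f matches the critical exponent up to log factors), giving T(n) = Θ(n^(log_10 10) · (log n)^(1+1)) = Θ(n · (log n)^2).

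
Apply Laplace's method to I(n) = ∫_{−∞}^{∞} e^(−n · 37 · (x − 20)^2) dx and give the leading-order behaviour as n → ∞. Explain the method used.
I(n) = sqrt(π/(37n))

Here φ(x) = 37 · (x − 20)^2 has its unique minimum at x* = 20 with φ(x*) = 0 and φ''(x*) = 74. Laplace's method gives
  I(n) ~ e^(−n φ(x*)) · sqrt(2π / (n · φ''(x*))) = sqrt(2π / (74n)) = sqrt(π/(37n)).
This is exact: substituting u = (x − 20)·sqrt(37n) gives I(n) = (1/sqrt(37n)) ∫_{−∞}^{∞} e^(−u^2) du = sqrt(π/(37n)).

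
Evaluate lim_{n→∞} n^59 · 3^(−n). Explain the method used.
lim = 0

Exponentials with base > 1 dominate every fixed polynomial: for any fixed c, n^c / 3^n → 0 as n → ∞ (e.g. by the ratio test, or by writing 3^n = e^(n ln 3) and noting e^(n ln 3) / n^c → ∞). Hence n^59 · 3^(−n) = n^59 / 3^n → 0.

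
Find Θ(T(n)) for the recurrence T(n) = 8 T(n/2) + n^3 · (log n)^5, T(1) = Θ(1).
T(n) = Θ(n^3 · (log n)^6)

Here log_2 8 = 3 and f(n) = n^3 · (log n)^5 = Θ(n^(log_2 8) · (log n)^5). This is the extended Case 2 of the master theorem (f matches the critical exponent up to log factors), giving T(n) = Θ(n^(log_2 8) · (log n)^(5+1)) = Θ(n^3 · (log n)^6).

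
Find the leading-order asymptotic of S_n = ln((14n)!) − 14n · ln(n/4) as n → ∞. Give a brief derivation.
S_n ~ 14n · (ln 56 − 1) + O(ln n)

Stirling: ln((14n)!) = 14n ln(14n) − 14n + O(ln n).
  S_n = 14n ln(14n) − 14n − 14n ln(n/4) + O(ln n)
      = 14n ln(14n) − 14n ln n + 14n ln 4 − 14n + O(ln n)
      = 14n ln 14 + 14n ln 4 − 14n + O(ln n)
      = 14n (ln 56 − 1) + O(ln n).
Numerically ln(56) − 1 ≈ 3.0254.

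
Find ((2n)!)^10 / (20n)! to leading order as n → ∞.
((2n)!)^10/(20n)! ~ ((2π·2n)^(9/2) / sqrt(10)) · 10^(−10·2n)  →  0

Write N = 2n. Stirling: N! ~ sqrt(2π N)(N/e)^N and (10N)! ~ sqrt(2π·10N)·(10N/e)^(10N).
  (N!)^10/(10N)! ~ (2π N)^(10/2) (N/e)^(10N) / [sqrt(2π·10N) (10N/e)^(10N)]
     = (2π N)^(10/2) / sqrt(2π·10N) · (N/(10N))^(10N)
     = (2π N)^((10−1)/2) / sqrt(10) · 10^(−10N).
Since 10^10 > 1, the factor 10^(−10N) decays exponentially, so the ratio → 0. Substituting N = 2n gives the stated form.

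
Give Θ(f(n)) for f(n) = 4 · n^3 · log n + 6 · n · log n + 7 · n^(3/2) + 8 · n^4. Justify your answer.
f(n) ∈ Θ(n^4)

Compare the terms by growth order. For large n, n^a · (log n)^b dominates n^a' · (log n)^b' iff a > a', or (a = a' and b > b'). Ranking the 4 terms shows the dominant one is 8 · n^4. Hence f(n) ∈ Θ(n^4).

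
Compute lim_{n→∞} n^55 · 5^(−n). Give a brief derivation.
lim = 0

Exponentials with base > 1 dominate every fixed polynomial: for any fixed c, n^c / 5^n → 0 as n → ∞ (e.g. by the ratio test, or by writing 5^n = e^(n ln 5) and noting e^(n ln 5) / n^c → ∞). Hence n^55 · 5^(−n) = n^55 / 5^n → 0.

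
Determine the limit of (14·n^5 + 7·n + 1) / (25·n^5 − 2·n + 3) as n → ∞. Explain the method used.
lim = 14/25

For large n the leading n^5 terms dominate both numerator and denominator. Dividing top and bottom by n^5, every other term tends to 0, leaving 14/25.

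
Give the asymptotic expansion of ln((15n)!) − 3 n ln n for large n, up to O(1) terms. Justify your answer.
ln((15n)!) − 3 n ln n = 12 n ln n + 15(ln 15 − 1) n + (1/2) ln(2π·15n) + O(1/n)

Stirling: ln((15n)!) = 15n ln(15n) − 15n + (1/2) ln(2π·15n) + O(1/n).
Expand 15n ln(15n) = 15n (ln n + ln 15) = 15n ln n + 15n ln 15.
Subtract 3n ln n: leading term is (15 − 3) n ln n = 12 n ln n. The next term is 15n ln 15 − 15n = 15(ln 15 − 1) n. Then the (1/2) ln(2π·15n) correction.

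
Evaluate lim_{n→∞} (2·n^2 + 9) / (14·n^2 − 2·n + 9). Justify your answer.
lim = 2/14 = 1/7

For large n the leading n^2 terms dominate both numerator and denominator. Dividing top and bottom by n^2, every other term tends to 0, leaving 2/14 = 1/7.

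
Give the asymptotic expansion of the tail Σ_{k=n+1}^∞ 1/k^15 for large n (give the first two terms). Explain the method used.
Σ_{k>n} 1/k^15 = 1/(14 · n^14) − 1/(2 · n^15) + O(1/n^16)

Compare to the integral: ∫_{n}^∞ x^(−15) dx = [−x^(−14)/14]_{n}^∞ = 1/((15−1)·n^14). The Euler-Maclaurin correction adds −f(n)/2 = −1/(2·n^15). Euler-Maclaurin then gives
  Σ_{k>n} 1/k^15 = ∫_{n}^∞ dx/x^15 − 1/(2·n^15) + O(1/n^16).
(Equivalently this is ζ(15) − Σ_{k≤n} 1/k^15.)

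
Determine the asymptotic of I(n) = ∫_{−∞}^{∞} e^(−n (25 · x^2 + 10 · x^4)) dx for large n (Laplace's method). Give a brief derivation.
I(n) ~ sqrt(π/(25n))

φ(x) = 25 · x^2 + 10 · x^4 has its unique global minimum at x* = 0 (since φ'(x) = 50x + 40x^3 = 0 only at x = 0 for real x with both coefficients positive, and φ → ∞ as |x| → ∞). At x* = 0, φ(0) = 0 and φ''(0) = 50. Laplace's method then gives
  I(n) ~ sqrt(2π / (n · φ''(0))) · e^(−n φ(0)) = sqrt(2π / (50n)) = sqrt(π/(25n)).
The 10 · x^4 term contributes only at subleading order (an O(1/n) relative correction).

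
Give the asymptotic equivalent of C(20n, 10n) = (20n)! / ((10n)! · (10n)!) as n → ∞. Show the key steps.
C(20n, 10n) ~ (4)^(10n) · sqrt(1/(π·10n))

Write N = 10n. Apply Stirling to each factorial:
  (2N)! ~ sqrt(2π·2N) · (2N/e)^(2N),
  N! ~ sqrt(2π N) · (N/e)^N,
  (1N)! ~ sqrt(2π·1N) · (1N/e)^(1N).
The exponential factors combine to (2N)^(2N) / (N^N · (1N)^(1N)) = 2^(2N)/1^(1N) = (2^2/1^1)^N = (4)^N.
The square-root prefactors combine to sqrt(2π·2N) / (sqrt(2π N)·sqrt(2π·1N)) = sqrt(2 / (2π·1·N)) = sqrt(1/(π·10n)).
Substituting N = 10n: C(20n, 10n) ~ (4)^(10n) · sqrt(1/(π·10n)).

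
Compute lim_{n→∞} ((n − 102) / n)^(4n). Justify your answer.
lim = e^(−408)

Rewrite as (1 − 102/n)^(4n). By the standard limit (1 + x/n)^n → e^x, we have (1 − 102/n)^n → e^(−102), and raising to the 4th power gives e^(−408).
More precisely, ln[(1 − 102/n)^(4n)] = 4n · ln(1 − 102/n) = 4n · (-102/n + O(1/n^2)) = -408 + O(1/n) → -408.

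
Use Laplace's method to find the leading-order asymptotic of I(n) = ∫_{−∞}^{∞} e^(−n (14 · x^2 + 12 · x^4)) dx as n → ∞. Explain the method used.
I(n) ~ sqrt(π/(14n))

φ(x) = 14 · x^2 + 12 · x^4 has its unique global minimum at x* = 0 (since φ'(x) = 28x + 48x^3 = 0 only at x = 0 for real x with both coefficients positive, and φ → ∞ as |x| → ∞). At x* = 0, φ(0) = 0 and φ''(0) = 28. Laplace's method then gives
  I(n) ~ sqrt(2π / (n · φ''(0))) · e^(−n φ(0)) = sqrt(2π / (28n)) = sqrt(π/(14n)).
The 12 · x^4 term contributes only at subleading order (an O(1/n) relative correction).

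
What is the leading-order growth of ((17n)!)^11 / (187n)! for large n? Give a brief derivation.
((17n)!)^11/(187n)! ~ ((2π·17n)^(10/2) / sqrt(11)) · 11^(−11·17n)  →  0

Write N = 17n. Stirling: N! ~ sqrt(2π N)(N/e)^N and (11N)! ~ sqrt(2π·11N)·(11N/e)^(11N).
  (N!)^11/(11N)! ~ (2π N)^(11/2) (N/e)^(11N) / [sqrt(2π·11N) (11N/e)^(11N)]
     = (2π N)^(11/2) / sqrt(2π·11N) · (N/(11N))^(11N)
     = (2π N)^((11−1)/2) / sqrt(11) · 11^(−11N).
Since 11^11 > 1, the factor 11^(−11N) decays exponentially, so the ratio → 0. Substituting N = 17n gives the stated form.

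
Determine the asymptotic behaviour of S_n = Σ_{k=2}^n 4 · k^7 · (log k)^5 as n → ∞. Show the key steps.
S_n ~ n^8 · (log n)^5 / 2

By integral comparison, S_n = ∫_1^n 4 · x^7 · (log x)^5 dx + O(n^7 · (log n)^5). For the integral, the leading term of ∫_1^n x^7 (log x)^5 dx is n^8/8 · (log n)^5 (by repeated integration by parts; each step lowers the log-exponent and produces a relatively O(1/log n) correction). Hence S_n ~ n^8 · (log n)^5 / 2.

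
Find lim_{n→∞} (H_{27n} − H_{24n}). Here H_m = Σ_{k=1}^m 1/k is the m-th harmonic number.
lim = ln(27/24) = ln(9/8)

Euler-Maclaurin gives H_m = ln m + γ + 1/(2m) + O(1/m^2). The γ and O(1/m) terms cancel in the difference:
  H_{27n} − H_{24n} = ln(27n) − ln(24n) + O(1/n) = ln(27/24) + O(1/n).
Hence the limit is ln(27/24) = ln(9/8).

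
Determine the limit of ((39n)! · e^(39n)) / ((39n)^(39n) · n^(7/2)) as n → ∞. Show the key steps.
lim = 0

Stirling: (39n)! ~ sqrt(2π·39n) · (39n/e)^(39n). Hence
  (39n)! · e^(39n) / (39n)^(39n) ~ sqrt(2π·39n).
Dividing by n^(7/2): sqrt(2π·39n) / n^(7/2) = sqrt(2π·39) · n^((1−7)/2), so the expression behaves like sqrt(2π·39) · n^((1−7)/2) → 0.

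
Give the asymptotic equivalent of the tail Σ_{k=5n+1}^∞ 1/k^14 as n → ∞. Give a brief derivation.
Σ_{k>5n} 1/k^14 ~ 1/(13 · (5n)^13)

Compare to the integral: ∫_{5n}^∞ x^(−14) dx = [−x^(−13)/13]_{5n}^∞ = 1/((14−1)·(5n)^13). Euler-Maclaurin then gives
  Σ_{k>5n} 1/k^14 = ∫_{5n}^∞ dx/x^14 − 1/(2·(5n)^14) + O(1/(5n)^15).
(Equivalently this is ζ(14) − Σ_{k≤5n} 1/k^14.)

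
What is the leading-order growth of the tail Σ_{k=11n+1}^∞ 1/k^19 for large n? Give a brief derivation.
Σ_{k>11n} 1/k^19 ~ 1/(18 · (11n)^18)

Compare to the integral: ∫_{11n}^∞ x^(−19) dx = [−x^(−18)/18]_{11n}^∞ = 1/((19−1)·(11n)^18). Euler-Maclaurin then gives
  Σ_{k>11n} 1/k^19 = ∫_{11n}^∞ dx/x^19 − 1/(2·(11n)^19) + O(1/(11n)^20).
(Equivalently this is ζ(19) − Σ_{k≤11n} 1/k^19.)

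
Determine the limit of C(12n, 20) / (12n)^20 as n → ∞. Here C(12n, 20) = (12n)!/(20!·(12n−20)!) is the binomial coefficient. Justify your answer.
lim = 1/20! = 1/2432902008176640000

With N = 12n → ∞: C(N, 20) / N^20 = [N(N−1)…(N−19)] / (20! · N^20) = (1/20!) · 1 · (1 − 1/(12n)) · … · (1 − 19/(12n)). Each factor → 1 as N → ∞, so the limit is 1/20! = 1/2432902008176640000.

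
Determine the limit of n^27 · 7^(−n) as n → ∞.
lim = 0

Exponentials with base > 1 dominate every fixed polynomial: for any fixed c, n^c / 7^n → 0 as n → ∞ (e.g. by the ratio test, or by writing 7^n = e^(n ln 7) and noting e^(n ln 7) / n^c → ∞). Hence n^27 · 7^(−n) = n^27 / 7^n → 0.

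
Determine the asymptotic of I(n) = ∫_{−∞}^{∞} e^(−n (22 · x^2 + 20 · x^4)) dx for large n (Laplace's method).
I(n) ~ sqrt(π/(22n))

φ(x) = 22 · x^2 + 20 · x^4 has its unique global minimum at x* = 0 (since φ'(x) = 44x + 80x^3 = 0 only at x = 0 for real x with both coefficients positive, and φ → ∞ as |x| → ∞). At x* = 0, φ(0) = 0 and φ''(0) = 44. Laplace's method then gives
  I(n) ~ sqrt(2π / (n · φ''(0))) · e^(−n φ(0)) = sqrt(2π / (44n)) = sqrt(π/(22n)).
The 20 · x^4 term contributes only at subleading order (an O(1/n) relative correction).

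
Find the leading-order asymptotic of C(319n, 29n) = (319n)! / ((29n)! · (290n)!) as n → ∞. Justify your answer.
C(319n, 29n) ~ (285311670611/10000000000)^(29n) · sqrt(11/(20π·29n))

Write N = 29n. Apply Stirling to each factorial:
  (11N)! ~ sqrt(2π·11N) · (11N/e)^(11N),
  N! ~ sqrt(2π N) · (N/e)^N,
  (10N)! ~ sqrt(2π·10N) · (10N/e)^(10N).
The exponential factors combine to (11N)^(11N) / (N^N · (10N)^(10N)) = 11^(11N)/10^(10N) = (11^11/10^10)^N = (285311670611/10000000000)^N.
The square-root prefactors combine to sqrt(2π·11N) / (sqrt(2π N)·sqrt(2π·10N)) = sqrt(11 / (2π·10·N)) = sqrt(11/(20π·29n)).
Substituting N = 29n: C(319n, 29n) ~ (285311670611/10000000000)^(29n) · sqrt(11/(20π·29n)).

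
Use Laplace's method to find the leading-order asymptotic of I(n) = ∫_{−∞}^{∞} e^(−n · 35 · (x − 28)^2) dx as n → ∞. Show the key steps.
I(n) = sqrt(π/(35n))

Here φ(x) = 35 · (x − 28)^2 has its unique minimum at x* = 28 with φ(x*) = 0 and φ''(x*) = 70. Laplace's method gives
  I(n) ~ e^(−n φ(x*)) · sqrt(2π / (n · φ''(x*))) = sqrt(2π / (70n)) = sqrt(π/(35n)).
This is exact: substituting u = (x − 28)·sqrt(35n) gives I(n) = (1/sqrt(35n)) ∫_{−∞}^{∞} e^(−u^2) du = sqrt(π/(35n)).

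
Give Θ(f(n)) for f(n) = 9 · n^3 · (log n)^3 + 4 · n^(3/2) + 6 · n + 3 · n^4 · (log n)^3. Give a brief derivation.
f(n) ∈ Θ(n^4 · (log n)^3)

Compare the terms by growth order. For large n, n^a · (log n)^b dominates n^a' · (log n)^b' iff a > a', or (a = a' and b > b'). Ranking the 4 terms shows the dominant one is 3 · n^4 · (log n)^3. Hence f(n) ∈ Θ(n^4 · (log n)^3).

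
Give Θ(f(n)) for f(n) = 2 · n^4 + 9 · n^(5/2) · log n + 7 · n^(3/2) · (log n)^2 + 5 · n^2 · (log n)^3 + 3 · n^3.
f(n) ∈ Θ(n^4)

Compare the terms by growth order. For large n, n^a · (log n)^b dominates n^a' · (log n)^b' iff a > a', or (a = a' and b > b'). Ranking the 5 terms shows the dominant one is 2 · n^4. Hence f(n) ∈ Θ(n^4).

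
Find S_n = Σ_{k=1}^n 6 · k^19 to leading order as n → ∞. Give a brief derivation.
S_n ~ 3 · n^20 / 10

By integral comparison (Euler-Maclaurin), Σ_{k=1}^n 6 · k^19 = 6 · ∫_0^n x^19 dx + O(n^19) = 6 · n^20/20 = 3 · n^20 / 10 + O(n^19). (Equivalently, Faulhaber's formula gives the same leading term.)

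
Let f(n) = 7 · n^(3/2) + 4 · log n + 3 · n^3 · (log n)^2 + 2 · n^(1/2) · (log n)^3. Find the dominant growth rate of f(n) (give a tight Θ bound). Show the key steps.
f(n) ∈ Θ(n^3 · (log n)^2)

Compare the terms by growth order. For large n, n^a · (log n)^b dominates n^a' · (log n)^b' iff a > a', or (a = a' and b > b'). Ranking the 4 terms shows the dominant one is 3 · n^3 · (log n)^2. Hence f(n) ∈ Θ(n^3 · (log n)^2).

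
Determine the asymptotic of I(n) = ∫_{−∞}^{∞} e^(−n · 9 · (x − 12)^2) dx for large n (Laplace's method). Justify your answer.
I(n) = sqrt(π/(9n))

Here φ(x) = 9 · (x − 12)^2 has its unique minimum at x* = 12 with φ(x*) = 0 and φ''(x*) = 18. Laplace's method gives
  I(n) ~ e^(−n φ(x*)) · sqrt(2π / (n · φ''(x*))) = sqrt(2π / (18n)) = sqrt(π/(9n)).
This is exact: substituting u = (x − 12)·sqrt(9n) gives I(n) = (1/sqrt(9n)) ∫_{−∞}^{∞} e^(−u^2) du = sqrt(π/(9n)).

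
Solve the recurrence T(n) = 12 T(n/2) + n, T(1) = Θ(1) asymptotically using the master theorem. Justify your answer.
T(n) = Θ(n^(log_2 12))

Master theorem: compare f(n) = n to n^(log_2 12) where log_2 12 ≈ 3.585. Since 1 < log_2 12, we have f(n) = O(n^(log_2 12 − ε)) for some ε > 0 — Case 1. Hence T(n) = Θ(n^(log_2 12)).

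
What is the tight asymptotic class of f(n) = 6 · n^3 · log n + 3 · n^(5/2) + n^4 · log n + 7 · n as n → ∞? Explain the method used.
f(n) ∈ Θ(n^4 · log n)

Compare the terms by growth order. For large n, n^a · (log n)^b dominates n^a' · (log n)^b' iff a > a', or (a = a' and b > b'). Ranking the 4 terms shows the dominant one is n^4 · log n. Hence f(n) ∈ Θ(n^4 · log n).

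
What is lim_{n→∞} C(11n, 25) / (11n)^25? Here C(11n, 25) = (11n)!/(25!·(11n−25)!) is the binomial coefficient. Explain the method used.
lim = 1/25! = 1/15511210043330985984000000

With N = 11n → ∞: C(N, 25) / N^25 = [N(N−1)…(N−24)] / (25! · N^25) = (1/25!) · 1 · (1 − 1/(11n)) · … · (1 − 24/(11n)). Each factor → 1 as N → ∞, so the limit is 1/25! = 1/15511210043330985984000000.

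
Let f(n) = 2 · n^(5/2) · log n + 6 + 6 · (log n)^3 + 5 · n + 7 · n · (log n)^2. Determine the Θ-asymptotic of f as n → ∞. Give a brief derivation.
f(n) ∈ Θ(n^(5/2) · log n)

Compare the terms by growth order. For large n, n^a · (log n)^b dominates n^a' · (log n)^b' iff a > a', or (a = a' and b > b'). Ranking the 5 terms shows the dominant one is 2 · n^(5/2) · log n. Hence f(n) ∈ Θ(n^(5/2) · log n).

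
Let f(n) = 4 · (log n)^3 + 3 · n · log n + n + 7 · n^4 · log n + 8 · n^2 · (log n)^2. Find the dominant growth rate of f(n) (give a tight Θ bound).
f(n) ∈ Θ(n^4 · log n)

Compare the terms by growth order. For large n, n^a · (log n)^b dominates n^a' · (log n)^b' iff a > a', or (a = a' and b > b'). Ranking the 5 terms shows the dominant one is 7 · n^4 · log n. Hence f(n) ∈ Θ(n^4 · log n).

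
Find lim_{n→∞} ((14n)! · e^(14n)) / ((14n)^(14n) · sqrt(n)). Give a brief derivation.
lim = sqrt(2π·14)

Stirling: (14n)! ~ sqrt(2π·14n) · (14n/e)^(14n). Hence
  (14n)! · e^(14n) / (14n)^(14n) ~ sqrt(2π·14n).
Dividing by sqrt(n): sqrt(2π·14n) / sqrt(n) = sqrt(2π·14) · n^((1−1)/2), so the limit is sqrt(2π·14).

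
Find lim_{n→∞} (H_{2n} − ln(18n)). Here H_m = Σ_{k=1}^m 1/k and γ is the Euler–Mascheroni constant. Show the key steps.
lim = −ln 9 + γ

By Euler-Maclaurin, H_m = ln m + γ + O(1/m). So
  H_{2n} − ln(18n) = ln(2n) + γ − ln(18n) + O(1/n)
                       = ln(2/18) + γ + O(1/n).
Hence the limit is ln(2/18) + γ (= −ln 9).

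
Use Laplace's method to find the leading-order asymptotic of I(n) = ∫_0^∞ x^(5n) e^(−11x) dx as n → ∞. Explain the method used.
I(n) ~ (sqrt(2π·5n) / 11) · (5n/(11e))^(5n)

Write the integrand as exp(5n ln x − 11x) and set f(x) = 5n ln x − 11x. Then f'(x) = 5n/x − 11 = 0 at x* = 5n/11, and f''(x*) = −5n/x*^2 = −11^2/(5n). Laplace's method (interior maximum) gives
  I(n) ~ e^(f(x*)) · sqrt(2π / |f''(x*)|)
        = exp(5n ln(5n/11) − 5n) · sqrt(2π · 5n / 11^2)
        = (5n/11)^(5n) e^(−5n) · sqrt(2π·5n) / 11
        = (sqrt(2π·5n) / 11) · (5n/(11e))^(5n).
This matches Γ(5n+1)/11^(5n+1) with Stirling applied to Γ.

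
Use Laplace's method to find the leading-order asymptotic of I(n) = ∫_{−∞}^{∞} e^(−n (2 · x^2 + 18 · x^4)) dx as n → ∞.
I(n) ~ sqrt(π/(2n))

φ(x) = 2 · x^2 + 18 · x^4 has its unique global minimum at x* = 0 (since φ'(x) = 4x + 72x^3 = 0 only at x = 0 for real x with both coefficients positive, and φ → ∞ as |x| → ∞). At x* = 0, φ(0) = 0 and φ''(0) = 4. Laplace's method then gives
  I(n) ~ sqrt(2π / (n · φ''(0))) · e^(−n φ(0)) = sqrt(2π / (4n)) = sqrt(π/(2n)).
The 18 · x^4 term contributes only at subleading order (an O(1/n) relative correction).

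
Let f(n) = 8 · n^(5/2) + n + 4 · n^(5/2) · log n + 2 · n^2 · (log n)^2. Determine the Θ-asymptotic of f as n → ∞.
f(n) ∈ Θ(n^(5/2) · log n)

Compare the terms by growth order. For large n, n^a · (log n)^b dominates n^a' · (log n)^b' iff a > a', or (a = a' and b > b'). Ranking the 4 terms shows the dominant one is 4 · n^(5/2) · log n. Hence f(n) ∈ Θ(n^(5/2) · log n).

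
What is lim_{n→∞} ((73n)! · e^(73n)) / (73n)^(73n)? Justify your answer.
lim = ∞

Stirling: (73n)! ~ sqrt(2π·73n) · (73n/e)^(73n). Hence
  (73n)! · e^(73n) / (73n)^(73n) ~ sqrt(2π·73n) = sqrt(2π·73) · sqrt(n) → ∞.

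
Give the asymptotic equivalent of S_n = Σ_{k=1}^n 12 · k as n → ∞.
S_n ~ 6 · n^2

By integral comparison (Euler-Maclaurin), Σ_{k=1}^n 12 · k = 12 · ∫_0^n x^1 dx + O(n) = 12 · n^2/2 = 6 · n^2 + O(n). (Equivalently, Faulhaber's formula gives the same leading term.)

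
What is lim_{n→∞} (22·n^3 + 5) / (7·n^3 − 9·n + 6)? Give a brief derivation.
lim = 22/7

For large n the leading n^3 terms dominate both numerator and denominator. Dividing top and bottom by n^3, every other term tends to 0, leaving 22/7.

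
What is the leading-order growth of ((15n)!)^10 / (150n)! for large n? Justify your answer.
((15n)!)^10/(150n)! ~ ((2π·15n)^(9/2) / sqrt(10)) · 10^(−10·15n)  →  0

Write N = 15n. Stirling: N! ~ sqrt(2π N)(N/e)^N and (10N)! ~ sqrt(2π·10N)·(10N/e)^(10N).
  (N!)^10/(10N)! ~ (2π N)^(10/2) (N/e)^(10N) / [sqrt(2π·10N) (10N/e)^(10N)]
     = (2π N)^(10/2) / sqrt(2π·10N) · (N/(10N))^(10N)
     = (2π N)^((10−1)/2) / sqrt(10) · 10^(−10N).
Since 10^10 > 1, the factor 10^(−10N) decays exponentially, so the ratio → 0. Substituting N = 15n gives the stated form.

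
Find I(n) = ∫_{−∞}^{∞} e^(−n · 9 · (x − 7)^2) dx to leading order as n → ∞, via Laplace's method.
I(n) = sqrt(π/(9n))

Here φ(x) = 9 · (x − 7)^2 has its unique minimum at x* = 7 with φ(x*) = 0 and φ''(x*) = 18. Laplace's method gives
  I(n) ~ e^(−n φ(x*)) · sqrt(2π / (n · φ''(x*))) = sqrt(2π / (18n)) = sqrt(π/(9n)).
This is exact: substituting u = (x − 7)·sqrt(9n) gives I(n) = (1/sqrt(9n)) ∫_{−∞}^{∞} e^(−u^2) du = sqrt(π/(9n)).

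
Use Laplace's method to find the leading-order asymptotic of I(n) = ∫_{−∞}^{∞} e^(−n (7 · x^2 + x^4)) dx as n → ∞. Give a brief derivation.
I(n) ~ sqrt(π/(7n))

φ(x) = 7 · x^2 + x^4 has its unique global minimum at x* = 0 (since φ'(x) = 14x + 4x^3 = 0 only at x = 0 for real x with both coefficients positive, and φ → ∞ as |x| → ∞). At x* = 0, φ(0) = 0 and φ''(0) = 14. Laplace's method then gives
  I(n) ~ sqrt(2π / (n · φ''(0))) · e^(−n φ(0)) = sqrt(2π / (14n)) = sqrt(π/(7n)).
The x^4 term contributes only at subleading order (an O(1/n) relative correction).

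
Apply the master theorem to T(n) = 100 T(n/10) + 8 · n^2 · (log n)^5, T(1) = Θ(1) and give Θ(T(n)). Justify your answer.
T(n) = Θ(n^2 · (log n)^6)

Here log_10 100 = 2 and f(n) = 8 · n^2 · (log n)^5 = Θ(n^(log_10 100) · (log n)^5). This is the extended Case 2 of the master theorem (f matches the critical exponent up to log factors), giving T(n) = Θ(n^(log_10 100) · (log n)^(5+1)) = Θ(n^2 · (log n)^6).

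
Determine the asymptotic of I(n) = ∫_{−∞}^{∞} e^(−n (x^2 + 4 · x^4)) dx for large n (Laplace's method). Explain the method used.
I(n) ~ sqrt(π/n)

φ(x) = x^2 + 4 · x^4 has its unique global minimum at x* = 0 (since φ'(x) = 2x + 16x^3 = 0 only at x = 0 for real x with both coefficients positive, and φ → ∞ as |x| → ∞). At x* = 0, φ(0) = 0 and φ''(0) = 2. Laplace's method then gives
  I(n) ~ sqrt(2π / (n · φ''(0))) · e^(−n φ(0)) = sqrt(2π / (2n)) = sqrt(π/n).
The 4 · x^4 term contributes only at subleading order (an O(1/n) relative correction).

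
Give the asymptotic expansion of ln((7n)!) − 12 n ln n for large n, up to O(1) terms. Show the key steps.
ln((7n)!) − 12 n ln n = −5 n ln n + 7(ln 7 − 1) n + (1/2) ln(2π·7n) + O(1/n)

Stirling: ln((7n)!) = 7n ln(7n) − 7n + (1/2) ln(2π·7n) + O(1/n).
Expand 7n ln(7n) = 7n (ln n + ln 7) = 7n ln n + 7n ln 7.
Subtract 12n ln n: leading term is (7 − 12) n ln n = −5 n ln n. The next term is 7n ln 7 − 7n = 7(ln 7 − 1) n. Then the (1/2) ln(2π·7n) correction.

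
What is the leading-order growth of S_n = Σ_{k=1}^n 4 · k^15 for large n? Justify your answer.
S_n ~ n^16 / 4

By integral comparison (Euler-Maclaurin), Σ_{k=1}^n 4 · k^15 = 4 · ∫_0^n x^15 dx + O(n^15) = 4 · n^16/16 = n^16 / 4 + O(n^15). (Equivalently, Faulhaber's formula gives the same leading term.)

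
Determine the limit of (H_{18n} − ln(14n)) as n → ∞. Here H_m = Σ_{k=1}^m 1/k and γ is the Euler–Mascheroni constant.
lim = ln(9/7) + γ

By Euler-Maclaurin, H_m = ln m + γ + O(1/m). So
  H_{18n} − ln(14n) = ln(18n) + γ − ln(14n) + O(1/n)
                       = ln(18/14) + γ + O(1/n).
Hence the limit is ln(18/14) + γ (= ln(9/7)).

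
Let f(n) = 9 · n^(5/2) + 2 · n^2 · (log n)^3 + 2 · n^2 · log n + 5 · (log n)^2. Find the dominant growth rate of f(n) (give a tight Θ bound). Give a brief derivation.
f(n) ∈ Θ(n^(5/2))

Compare the terms by growth order. For large n, n^a · (log n)^b dominates n^a' · (log n)^b' iff a > a', or (a = a' and b > b'). Ranking the 4 terms shows the dominant one is 9 · n^(5/2). Hence f(n) ∈ Θ(n^(5/2)).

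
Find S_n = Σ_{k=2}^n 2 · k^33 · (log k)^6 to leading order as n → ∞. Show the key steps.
S_n ~ n^34 · (log n)^6 / 17

By integral comparison, S_n = ∫_1^n 2 · x^33 · (log x)^6 dx + O(n^33 · (log n)^6). For the integral, the leading term of ∫_1^n x^33 (log x)^6 dx is n^34/34 · (log n)^6 (by repeated integration by parts; each step lowers the log-exponent and produces a relatively O(1/log n) correction). Hence S_n ~ n^34 · (log n)^6 / 17.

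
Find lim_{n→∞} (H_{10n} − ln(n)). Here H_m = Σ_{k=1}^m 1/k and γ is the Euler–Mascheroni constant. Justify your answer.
lim = ln 10 + γ

By Euler-Maclaurin, H_m = ln m + γ + O(1/m). So
  H_{10n} − ln(n) = ln(10n) + γ − ln(n) + O(1/n)
                       = ln(10/1) + γ + O(1/n).
Hence the limit is ln(10/1) + γ.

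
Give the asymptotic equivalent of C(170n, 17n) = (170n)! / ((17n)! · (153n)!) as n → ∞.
C(170n, 17n) ~ (10000000000/387420489)^(17n) · sqrt(5/(9π·17n))

Write N = 17n. Apply Stirling to each factorial:
  (10N)! ~ sqrt(2π·10N) · (10N/e)^(10N),
  N! ~ sqrt(2π N) · (N/e)^N,
  (9N)! ~ sqrt(2π·9N) · (9N/e)^(9N).
The exponential factors combine to (10N)^(10N) / (N^N · (9N)^(9N)) = 10^(10N)/9^(9N) = (10^10/9^9)^N = (10000000000/387420489)^N.
The square-root prefactors combine to sqrt(2π·10N) / (sqrt(2π N)·sqrt(2π·9N)) = sqrt(10 / (2π·9·N)) = sqrt(5/(9π·17n)).
Substituting N = 17n: C(170n, 17n) ~ (10000000000/387420489)^(17n) · sqrt(5/(9π·17n)).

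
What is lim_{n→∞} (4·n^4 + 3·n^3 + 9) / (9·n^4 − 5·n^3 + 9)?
lim = 4/9

For large n the leading n^4 terms dominate both numerator and denominator. Dividing top and bottom by n^4, every other term tends to 0, leaving 4/9.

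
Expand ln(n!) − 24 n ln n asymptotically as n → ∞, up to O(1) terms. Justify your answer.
ln(n!) − 24 n ln n = −23 n ln n − n + (1/2) ln(2π n) + O(1/n)

Stirling: ln((n)!) = n ln(n) − n + (1/2) ln(2π·n) + O(1/n).
Here n ln(n) = n ln n.
Subtract 24n ln n: leading term is (1 − 24) n ln n = −23 n ln n. The next term is −n. Then the (1/2) ln(2π·n) correction.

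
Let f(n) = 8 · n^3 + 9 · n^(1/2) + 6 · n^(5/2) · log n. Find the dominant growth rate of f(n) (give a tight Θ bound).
f(n) ∈ Θ(n^3)

Compare the terms by growth order. For large n, n^a · (log n)^b dominates n^a' · (log n)^b' iff a > a', or (a = a' and b > b'). Ranking the 3 terms shows the dominant one is 8 · n^3. Hence f(n) ∈ Θ(n^3).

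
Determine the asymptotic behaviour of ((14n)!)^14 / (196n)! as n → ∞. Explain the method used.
((14n)!)^14/(196n)! ~ ((2π·14n)^(13/2) / sqrt(14)) · 14^(−14·14n)  →  0

Write N = 14n. Stirling: N! ~ sqrt(2π N)(N/e)^N and (14N)! ~ sqrt(2π·14N)·(14N/e)^(14N).
  (N!)^14/(14N)! ~ (2π N)^(14/2) (N/e)^(14N) / [sqrt(2π·14N) (14N/e)^(14N)]
     = (2π N)^(14/2) / sqrt(2π·14N) · (N/(14N))^(14N)
     = (2π N)^((14−1)/2) / sqrt(14) · 14^(−14N).
Since 14^14 > 1, the factor 14^(−14N) decays exponentially, so the ratio → 0. Substituting N = 14n gives the stated form.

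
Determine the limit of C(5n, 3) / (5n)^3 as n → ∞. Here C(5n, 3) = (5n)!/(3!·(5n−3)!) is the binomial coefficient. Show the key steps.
lim = 1/3! = 1/6

With N = 5n → ∞: C(N, 3) / N^3 = [N(N−1)…(N−2)] / (3! · N^3) = (1/3!) · 1 · (1 − 1/(5n)) · (1 − 2/(5n)). Each factor → 1 as N → ∞, so the limit is 1/3! = 1/6.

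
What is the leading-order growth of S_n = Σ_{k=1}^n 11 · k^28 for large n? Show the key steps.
S_n ~ 11 · n^29 / 29

By integral comparison (Euler-Maclaurin), Σ_{k=1}^n 11 · k^28 = 11 · ∫_0^n x^28 dx + O(n^28) = 11 · n^29/29 + O(n^28). (Equivalently, Faulhaber's formula gives the same leading term.)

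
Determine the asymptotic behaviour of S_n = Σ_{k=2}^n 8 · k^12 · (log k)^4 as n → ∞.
S_n ~ 8 · n^13 · (log n)^4 / 13

By integral comparison, S_n = ∫_1^n 8 · x^12 · (log x)^4 dx + O(n^12 · (log n)^4). For the integral, the leading term of ∫_1^n x^12 (log x)^4 dx is n^13/13 · (log n)^4 (by repeated integration by parts; each step lowers the log-exponent and produces a relatively O(1/log n) correction). Hence S_n ~ 8 · n^13 · (log n)^4 / 13.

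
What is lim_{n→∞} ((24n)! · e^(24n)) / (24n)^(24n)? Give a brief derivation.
lim = ∞

Stirling: (24n)! ~ sqrt(2π·24n) · (24n/e)^(24n). Hence
  (24n)! · e^(24n) / (24n)^(24n) ~ sqrt(2π·24n) = sqrt(2π·24) · sqrt(n) → ∞.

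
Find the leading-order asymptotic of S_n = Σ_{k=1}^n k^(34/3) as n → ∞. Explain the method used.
S_n ~ (3/37) · n^(37/3)

Integral comparison: Σ_{k=1}^n k^(34/3) = ∫_0^n x^(34/3) dx + O(n^(34/3)). The integral is n^(1 + 34/3) / (1 + 34/3) = n^((34+3)/3) / ((34+3)/3) = (3/37) · n^(37/3).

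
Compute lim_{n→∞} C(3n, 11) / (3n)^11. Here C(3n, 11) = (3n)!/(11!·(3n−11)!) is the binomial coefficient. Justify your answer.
lim = 1/11! = 1/39916800

With N = 3n → ∞: C(N, 11) / N^11 = [N(N−1)…(N−10)] / (11! · N^11) = (1/11!) · 1 · (1 − 1/(3n)) · … · (1 − 10/(3n)). Each factor → 1 as N → ∞, so the limit is 1/11! = 1/39916800.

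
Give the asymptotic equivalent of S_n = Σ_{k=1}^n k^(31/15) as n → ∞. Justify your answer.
S_n ~ (15/46) · n^(46/15)

Integral comparison: Σ_{k=1}^n k^(31/15) = ∫_0^n x^(31/15) dx + O(n^(31/15)). The integral is n^(1 + 31/15) / (1 + 31/15) = n^((31+15)/15) / ((31+15)/15) = (15/46) · n^(46/15).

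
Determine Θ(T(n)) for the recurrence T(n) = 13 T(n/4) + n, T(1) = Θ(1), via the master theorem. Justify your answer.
T(n) = Θ(n^(log_4 13))

Master theorem: compare f(n) = n to n^(log_4 13) where log_4 13 ≈ 1.850. Since 1 < log_4 13, we have f(n) = O(n^(log_4 13 − ε)) for some ε > 0 — Case 1. Hence T(n) = Θ(n^(log_4 13)).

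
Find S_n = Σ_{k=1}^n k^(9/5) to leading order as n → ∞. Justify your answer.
S_n ~ (5/14) · n^(14/5)

Integral comparison: Σ_{k=1}^n k^(9/5) = ∫_0^n x^(9/5) dx + O(n^(9/5)). The integral is n^(1 + 9/5) / (1 + 9/5) = n^((9+5)/5) / ((9+5)/5) = (5/14) · n^(14/5).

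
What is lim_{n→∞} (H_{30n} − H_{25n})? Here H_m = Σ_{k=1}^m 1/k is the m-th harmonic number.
lim = ln(30/25) = ln(6/5)

Euler-Maclaurin gives H_m = ln m + γ + 1/(2m) + O(1/m^2). The γ and O(1/m) terms cancel in the difference:
  H_{30n} − H_{25n} = ln(30n) − ln(25n) + O(1/n) = ln(30/25) + O(1/n).
Hence the limit is ln(30/25) = ln(6/5).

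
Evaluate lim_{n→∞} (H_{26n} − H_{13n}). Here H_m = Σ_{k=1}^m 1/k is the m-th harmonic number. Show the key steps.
lim = ln(26/13) = ln 2

Euler-Maclaurin gives H_m = ln m + γ + 1/(2m) + O(1/m^2). The γ and O(1/m) terms cancel in the difference:
  H_{26n} − H_{13n} = ln(26n) − ln(13n) + O(1/n) = ln(26/13) + O(1/n).
Hence the limit is ln(26/13) = ln 2.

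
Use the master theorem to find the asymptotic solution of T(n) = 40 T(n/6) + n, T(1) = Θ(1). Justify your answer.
T(n) = Θ(n^(log_6 40))

Master theorem: compare f(n) = n to n^(log_6 40) where log_6 40 ≈ 2.059. Since 1 < log_6 40, we have f(n) = O(n^(log_6 40 − ε)) for some ε > 0 — Case 1. Hence T(n) = Θ(n^(log_6 40)).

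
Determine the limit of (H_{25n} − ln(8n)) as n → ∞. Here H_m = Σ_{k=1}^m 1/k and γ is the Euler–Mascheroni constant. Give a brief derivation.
lim = ln(25/8) + γ

By Euler-Maclaurin, H_m = ln m + γ + O(1/m). So
  H_{25n} − ln(8n) = ln(25n) + γ − ln(8n) + O(1/n)
                       = ln(25/8) + γ + O(1/n).
Hence the limit is ln(25/8) + γ.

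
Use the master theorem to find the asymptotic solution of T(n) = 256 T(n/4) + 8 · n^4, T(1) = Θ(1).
T(n) = Θ(n^4 log n)

log_4 256 = 4, and f(n) = 8 · n^4 = Θ(n^(log_4 256)). This is Case 2 of the master theorem: T(n) = Θ(f(n) · log n) = Θ(n^4 log n).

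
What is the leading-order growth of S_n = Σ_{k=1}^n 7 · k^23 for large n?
S_n ~ 7 · n^24 / 24

By integral comparison (Euler-Maclaurin), Σ_{k=1}^n 7 · k^23 = 7 · ∫_0^n x^23 dx + O(n^23) = 7 · n^24/24 + O(n^23). (Equivalently, Faulhaber's formula gives the same leading term.)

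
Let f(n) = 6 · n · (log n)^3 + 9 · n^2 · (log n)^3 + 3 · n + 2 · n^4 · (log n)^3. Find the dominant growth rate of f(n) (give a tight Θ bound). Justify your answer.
f(n) ∈ Θ(n^4 · (log n)^3)

Compare the terms by growth order. For large n, n^a · (log n)^b dominates n^a' · (log n)^b' iff a > a', or (a = a' and b > b'). Ranking the 4 terms shows the dominant one is 2 · n^4 · (log n)^3. Hence f(n) ∈ Θ(n^4 · (log n)^3).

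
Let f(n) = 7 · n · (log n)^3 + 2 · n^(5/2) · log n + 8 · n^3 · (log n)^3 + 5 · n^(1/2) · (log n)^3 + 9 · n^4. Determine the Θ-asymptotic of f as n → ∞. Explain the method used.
f(n) ∈ Θ(n^4)

Compare the terms by growth order. For large n, n^a · (log n)^b dominates n^a' · (log n)^b' iff a > a', or (a = a' and b > b'). Ranking the 5 terms shows the dominant one is 9 · n^4. Hence f(n) ∈ Θ(n^4).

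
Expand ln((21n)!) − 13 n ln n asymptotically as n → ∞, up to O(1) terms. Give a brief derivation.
ln((21n)!) − 13 n ln n = 8 n ln n + 21(ln 21 − 1) n + (1/2) ln(2π·21n) + O(1/n)

Stirling: ln((21n)!) = 21n ln(21n) − 21n + (1/2) ln(2π·21n) + O(1/n).
Expand 21n ln(21n) = 21n (ln n + ln 21) = 21n ln n + 21n ln 21.
Subtract 13n ln n: leading term is (21 − 13) n ln n = 8 n ln n. The next term is 21n ln 21 − 21n = 21(ln 21 − 1) n. Then the (1/2) ln(2π·21n) correction.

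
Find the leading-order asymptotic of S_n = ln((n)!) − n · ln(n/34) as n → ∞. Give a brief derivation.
S_n ~ n · (ln 34 − 1) + O(ln n)

Stirling: ln((n)!) = n ln(n) − n + O(ln n).
  S_n = n ln(n) − n − n ln(n/34) + O(ln n)
      = n ln(n) − n ln n + n ln 34 − n + O(ln n)
      = n ln 34 − n + O(ln n)
      = n (ln 34 − 1) + O(ln n).
Numerically ln(34) − 1 ≈ 2.5264.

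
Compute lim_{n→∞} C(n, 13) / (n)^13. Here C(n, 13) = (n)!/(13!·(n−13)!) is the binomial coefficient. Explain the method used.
lim = 1/13! = 1/6227020800

With N = n → ∞: C(N, 13) / N^13 = [N(N−1)…(N−12)] / (13! · N^13) = (1/13!) · 1 · (1 − 1/n) · … · (1 − 12/n). Each factor → 1 as N → ∞, so the limit is 1/13! = 1/6227020800.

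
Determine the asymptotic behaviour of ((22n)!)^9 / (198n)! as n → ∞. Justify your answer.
((22n)!)^9/(198n)! ~ ((2π·22n)^(8/2) / 3) · 9^(−9·22n)  →  0

Write N = 22n. Stirling: N! ~ sqrt(2π N)(N/e)^N and (9N)! ~ sqrt(2π·9N)·(9N/e)^(9N).
  (N!)^9/(9N)! ~ (2π N)^(9/2) (N/e)^(9N) / [sqrt(2π·9N) (9N/e)^(9N)]
     = (2π N)^(9/2) / sqrt(2π·9N) · (N/(9N))^(9N)
     = (2π N)^((9−1)/2) / 3 · 9^(−9N).
Since 9^9 > 1, the factor 9^(−9N) decays exponentially, so the ratio → 0. Substituting N = 22n gives the stated form.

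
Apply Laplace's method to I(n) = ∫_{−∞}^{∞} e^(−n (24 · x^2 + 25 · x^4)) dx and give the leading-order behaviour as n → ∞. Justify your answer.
I(n) ~ sqrt(π/(24n))

φ(x) = 24 · x^2 + 25 · x^4 has its unique global minimum at x* = 0 (since φ'(x) = 48x + 100x^3 = 0 only at x = 0 for real x with both coefficients positive, and φ → ∞ as |x| → ∞). At x* = 0, φ(0) = 0 and φ''(0) = 48. Laplace's method then gives
  I(n) ~ sqrt(2π / (n · φ''(0))) · e^(−n φ(0)) = sqrt(2π / (48n)) = sqrt(π/(24n)).
The 25 · x^4 term contributes only at subleading order (an O(1/n) relative correction).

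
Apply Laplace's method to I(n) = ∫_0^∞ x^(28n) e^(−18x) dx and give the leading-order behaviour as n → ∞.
I(n) ~ (sqrt(2π·28n) / 18) · (28n/(18e))^(28n)

Write the integrand as exp(28n ln x − 18x) and set f(x) = 28n ln x − 18x. Then f'(x) = 28n/x − 18 = 0 at x* = 28n/18, and f''(x*) = −28n/x*^2 = −18^2/(28n). Laplace's method (interior maximum) gives
  I(n) ~ e^(f(x*)) · sqrt(2π / |f''(x*)|)
        = exp(28n ln(28n/18) − 28n) · sqrt(2π · 28n / 18^2)
        = (28n/18)^(28n) e^(−28n) · sqrt(2π·28n) / 18
        = (sqrt(2π·28n) / 18) · (28n/(18e))^(28n).
This matches Γ(28n+1)/18^(28n+1) with Stirling applied to Γ.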